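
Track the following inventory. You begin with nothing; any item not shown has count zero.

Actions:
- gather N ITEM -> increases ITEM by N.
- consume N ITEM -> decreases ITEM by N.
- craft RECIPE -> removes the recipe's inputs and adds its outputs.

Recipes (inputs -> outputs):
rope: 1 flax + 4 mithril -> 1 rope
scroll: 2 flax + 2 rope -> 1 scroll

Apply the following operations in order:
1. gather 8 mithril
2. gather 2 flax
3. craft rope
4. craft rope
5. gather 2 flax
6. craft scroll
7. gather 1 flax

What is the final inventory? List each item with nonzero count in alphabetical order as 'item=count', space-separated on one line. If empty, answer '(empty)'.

Answer: flax=1 scroll=1

Derivation:
After 1 (gather 8 mithril): mithril=8
After 2 (gather 2 flax): flax=2 mithril=8
After 3 (craft rope): flax=1 mithril=4 rope=1
After 4 (craft rope): rope=2
After 5 (gather 2 flax): flax=2 rope=2
After 6 (craft scroll): scroll=1
After 7 (gather 1 flax): flax=1 scroll=1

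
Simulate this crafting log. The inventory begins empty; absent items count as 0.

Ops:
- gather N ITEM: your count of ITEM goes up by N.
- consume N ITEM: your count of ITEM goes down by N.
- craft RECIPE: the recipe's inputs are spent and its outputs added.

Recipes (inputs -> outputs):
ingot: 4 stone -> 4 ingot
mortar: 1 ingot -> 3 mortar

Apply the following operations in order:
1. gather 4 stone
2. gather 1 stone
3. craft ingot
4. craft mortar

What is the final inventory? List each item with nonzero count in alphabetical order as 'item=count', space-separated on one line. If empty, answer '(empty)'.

Answer: ingot=3 mortar=3 stone=1

Derivation:
After 1 (gather 4 stone): stone=4
After 2 (gather 1 stone): stone=5
After 3 (craft ingot): ingot=4 stone=1
After 4 (craft mortar): ingot=3 mortar=3 stone=1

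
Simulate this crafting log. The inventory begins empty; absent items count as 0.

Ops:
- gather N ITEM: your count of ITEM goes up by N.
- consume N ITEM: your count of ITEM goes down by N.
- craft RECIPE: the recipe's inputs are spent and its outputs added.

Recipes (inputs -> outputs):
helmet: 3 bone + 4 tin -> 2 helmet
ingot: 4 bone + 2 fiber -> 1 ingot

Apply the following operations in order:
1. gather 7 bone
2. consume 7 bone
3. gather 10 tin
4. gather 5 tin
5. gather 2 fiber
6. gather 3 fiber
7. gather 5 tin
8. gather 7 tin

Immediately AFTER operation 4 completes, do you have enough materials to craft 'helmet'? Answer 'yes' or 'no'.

After 1 (gather 7 bone): bone=7
After 2 (consume 7 bone): (empty)
After 3 (gather 10 tin): tin=10
After 4 (gather 5 tin): tin=15

Answer: no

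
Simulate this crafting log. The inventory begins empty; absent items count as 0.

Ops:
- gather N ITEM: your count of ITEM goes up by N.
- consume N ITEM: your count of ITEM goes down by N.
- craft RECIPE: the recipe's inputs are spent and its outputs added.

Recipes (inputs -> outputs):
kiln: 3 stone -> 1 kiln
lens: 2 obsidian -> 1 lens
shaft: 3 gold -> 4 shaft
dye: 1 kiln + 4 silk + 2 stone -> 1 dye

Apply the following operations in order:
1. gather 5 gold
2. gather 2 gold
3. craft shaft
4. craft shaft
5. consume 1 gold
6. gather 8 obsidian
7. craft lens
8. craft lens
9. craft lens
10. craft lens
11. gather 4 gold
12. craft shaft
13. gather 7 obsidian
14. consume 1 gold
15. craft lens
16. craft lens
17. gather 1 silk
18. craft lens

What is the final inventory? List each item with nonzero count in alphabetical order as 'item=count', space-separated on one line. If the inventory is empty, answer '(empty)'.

After 1 (gather 5 gold): gold=5
After 2 (gather 2 gold): gold=7
After 3 (craft shaft): gold=4 shaft=4
After 4 (craft shaft): gold=1 shaft=8
After 5 (consume 1 gold): shaft=8
After 6 (gather 8 obsidian): obsidian=8 shaft=8
After 7 (craft lens): lens=1 obsidian=6 shaft=8
After 8 (craft lens): lens=2 obsidian=4 shaft=8
After 9 (craft lens): lens=3 obsidian=2 shaft=8
After 10 (craft lens): lens=4 shaft=8
After 11 (gather 4 gold): gold=4 lens=4 shaft=8
After 12 (craft shaft): gold=1 lens=4 shaft=12
After 13 (gather 7 obsidian): gold=1 lens=4 obsidian=7 shaft=12
After 14 (consume 1 gold): lens=4 obsidian=7 shaft=12
After 15 (craft lens): lens=5 obsidian=5 shaft=12
After 16 (craft lens): lens=6 obsidian=3 shaft=12
After 17 (gather 1 silk): lens=6 obsidian=3 shaft=12 silk=1
After 18 (craft lens): lens=7 obsidian=1 shaft=12 silk=1

Answer: lens=7 obsidian=1 shaft=12 silk=1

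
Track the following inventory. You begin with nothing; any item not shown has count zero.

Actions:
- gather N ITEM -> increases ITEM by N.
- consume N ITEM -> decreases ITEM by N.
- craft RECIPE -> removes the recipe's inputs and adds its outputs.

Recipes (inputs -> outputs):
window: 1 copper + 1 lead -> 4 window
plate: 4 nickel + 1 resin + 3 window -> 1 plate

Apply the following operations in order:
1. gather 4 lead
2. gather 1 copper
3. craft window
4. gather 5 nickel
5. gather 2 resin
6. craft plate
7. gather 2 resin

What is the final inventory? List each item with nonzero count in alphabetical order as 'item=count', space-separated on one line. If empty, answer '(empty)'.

Answer: lead=3 nickel=1 plate=1 resin=3 window=1

Derivation:
After 1 (gather 4 lead): lead=4
After 2 (gather 1 copper): copper=1 lead=4
After 3 (craft window): lead=3 window=4
After 4 (gather 5 nickel): lead=3 nickel=5 window=4
After 5 (gather 2 resin): lead=3 nickel=5 resin=2 window=4
After 6 (craft plate): lead=3 nickel=1 plate=1 resin=1 window=1
After 7 (gather 2 resin): lead=3 nickel=1 plate=1 resin=3 window=1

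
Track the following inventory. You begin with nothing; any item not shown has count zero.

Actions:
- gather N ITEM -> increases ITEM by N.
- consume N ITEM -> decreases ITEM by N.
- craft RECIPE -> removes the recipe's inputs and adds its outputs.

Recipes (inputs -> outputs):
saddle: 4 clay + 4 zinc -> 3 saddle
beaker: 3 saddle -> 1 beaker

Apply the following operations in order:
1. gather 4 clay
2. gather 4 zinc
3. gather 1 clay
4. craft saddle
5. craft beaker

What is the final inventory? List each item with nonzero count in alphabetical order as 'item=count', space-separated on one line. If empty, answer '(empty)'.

After 1 (gather 4 clay): clay=4
After 2 (gather 4 zinc): clay=4 zinc=4
After 3 (gather 1 clay): clay=5 zinc=4
After 4 (craft saddle): clay=1 saddle=3
After 5 (craft beaker): beaker=1 clay=1

Answer: beaker=1 clay=1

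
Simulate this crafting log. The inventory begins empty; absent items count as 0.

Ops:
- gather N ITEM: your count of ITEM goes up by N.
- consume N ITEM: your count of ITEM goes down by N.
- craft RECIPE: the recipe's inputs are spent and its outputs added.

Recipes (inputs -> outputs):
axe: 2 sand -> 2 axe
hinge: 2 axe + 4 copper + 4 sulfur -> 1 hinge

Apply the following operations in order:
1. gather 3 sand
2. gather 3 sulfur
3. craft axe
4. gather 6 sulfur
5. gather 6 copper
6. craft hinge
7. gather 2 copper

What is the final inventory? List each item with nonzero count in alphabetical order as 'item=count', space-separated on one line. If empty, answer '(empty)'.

After 1 (gather 3 sand): sand=3
After 2 (gather 3 sulfur): sand=3 sulfur=3
After 3 (craft axe): axe=2 sand=1 sulfur=3
After 4 (gather 6 sulfur): axe=2 sand=1 sulfur=9
After 5 (gather 6 copper): axe=2 copper=6 sand=1 sulfur=9
After 6 (craft hinge): copper=2 hinge=1 sand=1 sulfur=5
After 7 (gather 2 copper): copper=4 hinge=1 sand=1 sulfur=5

Answer: copper=4 hinge=1 sand=1 sulfur=5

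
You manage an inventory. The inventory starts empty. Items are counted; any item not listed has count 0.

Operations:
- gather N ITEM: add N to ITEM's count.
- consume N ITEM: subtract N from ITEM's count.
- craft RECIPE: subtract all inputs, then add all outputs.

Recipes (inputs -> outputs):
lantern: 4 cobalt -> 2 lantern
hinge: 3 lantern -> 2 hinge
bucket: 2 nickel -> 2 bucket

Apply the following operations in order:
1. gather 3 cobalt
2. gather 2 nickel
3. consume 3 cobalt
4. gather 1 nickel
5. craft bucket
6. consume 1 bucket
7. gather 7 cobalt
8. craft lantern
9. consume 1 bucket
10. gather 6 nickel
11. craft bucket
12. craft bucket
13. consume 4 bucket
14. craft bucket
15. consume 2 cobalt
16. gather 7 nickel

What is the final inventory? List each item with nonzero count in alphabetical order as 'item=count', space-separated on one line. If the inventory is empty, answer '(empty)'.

Answer: bucket=2 cobalt=1 lantern=2 nickel=8

Derivation:
After 1 (gather 3 cobalt): cobalt=3
After 2 (gather 2 nickel): cobalt=3 nickel=2
After 3 (consume 3 cobalt): nickel=2
After 4 (gather 1 nickel): nickel=3
After 5 (craft bucket): bucket=2 nickel=1
After 6 (consume 1 bucket): bucket=1 nickel=1
After 7 (gather 7 cobalt): bucket=1 cobalt=7 nickel=1
After 8 (craft lantern): bucket=1 cobalt=3 lantern=2 nickel=1
After 9 (consume 1 bucket): cobalt=3 lantern=2 nickel=1
After 10 (gather 6 nickel): cobalt=3 lantern=2 nickel=7
After 11 (craft bucket): bucket=2 cobalt=3 lantern=2 nickel=5
After 12 (craft bucket): bucket=4 cobalt=3 lantern=2 nickel=3
After 13 (consume 4 bucket): cobalt=3 lantern=2 nickel=3
After 14 (craft bucket): bucket=2 cobalt=3 lantern=2 nickel=1
After 15 (consume 2 cobalt): bucket=2 cobalt=1 lantern=2 nickel=1
After 16 (gather 7 nickel): bucket=2 cobalt=1 lantern=2 nickel=8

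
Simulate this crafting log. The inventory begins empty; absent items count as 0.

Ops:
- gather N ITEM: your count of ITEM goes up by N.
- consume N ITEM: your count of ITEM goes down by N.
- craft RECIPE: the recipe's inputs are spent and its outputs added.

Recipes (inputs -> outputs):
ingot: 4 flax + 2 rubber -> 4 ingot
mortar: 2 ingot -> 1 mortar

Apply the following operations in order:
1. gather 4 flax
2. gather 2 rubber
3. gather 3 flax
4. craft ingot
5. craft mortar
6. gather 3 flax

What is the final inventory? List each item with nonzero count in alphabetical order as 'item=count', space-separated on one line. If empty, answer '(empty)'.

After 1 (gather 4 flax): flax=4
After 2 (gather 2 rubber): flax=4 rubber=2
After 3 (gather 3 flax): flax=7 rubber=2
After 4 (craft ingot): flax=3 ingot=4
After 5 (craft mortar): flax=3 ingot=2 mortar=1
After 6 (gather 3 flax): flax=6 ingot=2 mortar=1

Answer: flax=6 ingot=2 mortar=1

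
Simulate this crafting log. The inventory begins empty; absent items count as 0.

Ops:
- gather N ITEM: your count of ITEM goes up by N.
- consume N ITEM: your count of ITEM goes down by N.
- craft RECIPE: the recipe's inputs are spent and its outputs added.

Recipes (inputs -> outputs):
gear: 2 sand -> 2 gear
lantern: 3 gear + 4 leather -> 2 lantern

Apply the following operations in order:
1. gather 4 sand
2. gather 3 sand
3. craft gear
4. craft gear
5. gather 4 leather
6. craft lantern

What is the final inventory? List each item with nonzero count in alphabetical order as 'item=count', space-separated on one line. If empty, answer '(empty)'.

After 1 (gather 4 sand): sand=4
After 2 (gather 3 sand): sand=7
After 3 (craft gear): gear=2 sand=5
After 4 (craft gear): gear=4 sand=3
After 5 (gather 4 leather): gear=4 leather=4 sand=3
After 6 (craft lantern): gear=1 lantern=2 sand=3

Answer: gear=1 lantern=2 sand=3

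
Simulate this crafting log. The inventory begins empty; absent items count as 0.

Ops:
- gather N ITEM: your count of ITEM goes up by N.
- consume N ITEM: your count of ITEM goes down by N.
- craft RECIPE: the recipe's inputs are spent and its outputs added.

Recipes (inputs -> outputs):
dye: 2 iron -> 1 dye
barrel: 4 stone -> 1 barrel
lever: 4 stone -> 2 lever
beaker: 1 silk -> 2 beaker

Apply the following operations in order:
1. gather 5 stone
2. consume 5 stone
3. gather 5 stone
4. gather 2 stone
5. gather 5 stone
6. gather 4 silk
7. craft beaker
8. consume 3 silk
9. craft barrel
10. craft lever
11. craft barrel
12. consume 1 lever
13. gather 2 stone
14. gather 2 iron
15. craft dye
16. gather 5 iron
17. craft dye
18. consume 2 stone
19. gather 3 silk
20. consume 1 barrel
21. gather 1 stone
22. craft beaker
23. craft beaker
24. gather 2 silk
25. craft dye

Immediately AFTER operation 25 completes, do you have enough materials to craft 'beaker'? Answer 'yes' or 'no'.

After 1 (gather 5 stone): stone=5
After 2 (consume 5 stone): (empty)
After 3 (gather 5 stone): stone=5
After 4 (gather 2 stone): stone=7
After 5 (gather 5 stone): stone=12
After 6 (gather 4 silk): silk=4 stone=12
After 7 (craft beaker): beaker=2 silk=3 stone=12
After 8 (consume 3 silk): beaker=2 stone=12
After 9 (craft barrel): barrel=1 beaker=2 stone=8
After 10 (craft lever): barrel=1 beaker=2 lever=2 stone=4
After 11 (craft barrel): barrel=2 beaker=2 lever=2
After 12 (consume 1 lever): barrel=2 beaker=2 lever=1
After 13 (gather 2 stone): barrel=2 beaker=2 lever=1 stone=2
After 14 (gather 2 iron): barrel=2 beaker=2 iron=2 lever=1 stone=2
After 15 (craft dye): barrel=2 beaker=2 dye=1 lever=1 stone=2
After 16 (gather 5 iron): barrel=2 beaker=2 dye=1 iron=5 lever=1 stone=2
After 17 (craft dye): barrel=2 beaker=2 dye=2 iron=3 lever=1 stone=2
After 18 (consume 2 stone): barrel=2 beaker=2 dye=2 iron=3 lever=1
After 19 (gather 3 silk): barrel=2 beaker=2 dye=2 iron=3 lever=1 silk=3
After 20 (consume 1 barrel): barrel=1 beaker=2 dye=2 iron=3 lever=1 silk=3
After 21 (gather 1 stone): barrel=1 beaker=2 dye=2 iron=3 lever=1 silk=3 stone=1
After 22 (craft beaker): barrel=1 beaker=4 dye=2 iron=3 lever=1 silk=2 stone=1
After 23 (craft beaker): barrel=1 beaker=6 dye=2 iron=3 lever=1 silk=1 stone=1
After 24 (gather 2 silk): barrel=1 beaker=6 dye=2 iron=3 lever=1 silk=3 stone=1
After 25 (craft dye): barrel=1 beaker=6 dye=3 iron=1 lever=1 silk=3 stone=1

Answer: yes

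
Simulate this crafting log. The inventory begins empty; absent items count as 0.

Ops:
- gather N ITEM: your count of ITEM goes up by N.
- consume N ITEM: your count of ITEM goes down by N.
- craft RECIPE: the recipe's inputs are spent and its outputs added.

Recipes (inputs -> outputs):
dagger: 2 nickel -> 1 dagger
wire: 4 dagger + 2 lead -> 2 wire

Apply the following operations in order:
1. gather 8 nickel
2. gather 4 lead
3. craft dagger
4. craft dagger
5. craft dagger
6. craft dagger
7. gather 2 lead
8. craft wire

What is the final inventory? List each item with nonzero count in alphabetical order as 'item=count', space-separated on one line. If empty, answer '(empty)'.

Answer: lead=4 wire=2

Derivation:
After 1 (gather 8 nickel): nickel=8
After 2 (gather 4 lead): lead=4 nickel=8
After 3 (craft dagger): dagger=1 lead=4 nickel=6
After 4 (craft dagger): dagger=2 lead=4 nickel=4
After 5 (craft dagger): dagger=3 lead=4 nickel=2
After 6 (craft dagger): dagger=4 lead=4
After 7 (gather 2 lead): dagger=4 lead=6
After 8 (craft wire): lead=4 wire=2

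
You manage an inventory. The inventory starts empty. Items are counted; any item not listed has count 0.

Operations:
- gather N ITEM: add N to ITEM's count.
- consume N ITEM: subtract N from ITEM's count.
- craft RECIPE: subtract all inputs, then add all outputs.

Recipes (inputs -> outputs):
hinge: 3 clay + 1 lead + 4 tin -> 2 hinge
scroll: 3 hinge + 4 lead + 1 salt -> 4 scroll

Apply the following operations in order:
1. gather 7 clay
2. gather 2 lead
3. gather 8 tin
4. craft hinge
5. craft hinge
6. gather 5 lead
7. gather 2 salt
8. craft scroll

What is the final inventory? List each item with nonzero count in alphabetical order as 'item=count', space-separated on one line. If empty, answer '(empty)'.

Answer: clay=1 hinge=1 lead=1 salt=1 scroll=4

Derivation:
After 1 (gather 7 clay): clay=7
After 2 (gather 2 lead): clay=7 lead=2
After 3 (gather 8 tin): clay=7 lead=2 tin=8
After 4 (craft hinge): clay=4 hinge=2 lead=1 tin=4
After 5 (craft hinge): clay=1 hinge=4
After 6 (gather 5 lead): clay=1 hinge=4 lead=5
After 7 (gather 2 salt): clay=1 hinge=4 lead=5 salt=2
After 8 (craft scroll): clay=1 hinge=1 lead=1 salt=1 scroll=4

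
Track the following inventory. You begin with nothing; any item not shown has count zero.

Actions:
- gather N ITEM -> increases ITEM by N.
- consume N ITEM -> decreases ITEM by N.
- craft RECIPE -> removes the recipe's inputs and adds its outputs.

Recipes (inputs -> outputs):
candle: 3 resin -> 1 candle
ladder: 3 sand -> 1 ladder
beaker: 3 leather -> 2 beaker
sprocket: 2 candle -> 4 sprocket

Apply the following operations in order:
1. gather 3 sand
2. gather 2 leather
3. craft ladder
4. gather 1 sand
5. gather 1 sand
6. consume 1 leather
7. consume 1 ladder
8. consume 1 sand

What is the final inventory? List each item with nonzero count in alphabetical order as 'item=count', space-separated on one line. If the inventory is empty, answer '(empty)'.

After 1 (gather 3 sand): sand=3
After 2 (gather 2 leather): leather=2 sand=3
After 3 (craft ladder): ladder=1 leather=2
After 4 (gather 1 sand): ladder=1 leather=2 sand=1
After 5 (gather 1 sand): ladder=1 leather=2 sand=2
After 6 (consume 1 leather): ladder=1 leather=1 sand=2
After 7 (consume 1 ladder): leather=1 sand=2
After 8 (consume 1 sand): leather=1 sand=1

Answer: leather=1 sand=1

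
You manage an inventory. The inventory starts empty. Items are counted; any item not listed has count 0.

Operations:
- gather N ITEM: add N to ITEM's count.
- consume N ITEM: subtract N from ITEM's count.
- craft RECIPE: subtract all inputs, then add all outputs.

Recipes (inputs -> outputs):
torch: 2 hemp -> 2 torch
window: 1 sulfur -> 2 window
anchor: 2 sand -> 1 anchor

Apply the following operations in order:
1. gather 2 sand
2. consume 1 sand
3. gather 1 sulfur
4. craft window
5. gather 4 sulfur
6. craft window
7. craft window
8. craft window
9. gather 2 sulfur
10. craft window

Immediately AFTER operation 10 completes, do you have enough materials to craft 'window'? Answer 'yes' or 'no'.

After 1 (gather 2 sand): sand=2
After 2 (consume 1 sand): sand=1
After 3 (gather 1 sulfur): sand=1 sulfur=1
After 4 (craft window): sand=1 window=2
After 5 (gather 4 sulfur): sand=1 sulfur=4 window=2
After 6 (craft window): sand=1 sulfur=3 window=4
After 7 (craft window): sand=1 sulfur=2 window=6
After 8 (craft window): sand=1 sulfur=1 window=8
After 9 (gather 2 sulfur): sand=1 sulfur=3 window=8
After 10 (craft window): sand=1 sulfur=2 window=10

Answer: yes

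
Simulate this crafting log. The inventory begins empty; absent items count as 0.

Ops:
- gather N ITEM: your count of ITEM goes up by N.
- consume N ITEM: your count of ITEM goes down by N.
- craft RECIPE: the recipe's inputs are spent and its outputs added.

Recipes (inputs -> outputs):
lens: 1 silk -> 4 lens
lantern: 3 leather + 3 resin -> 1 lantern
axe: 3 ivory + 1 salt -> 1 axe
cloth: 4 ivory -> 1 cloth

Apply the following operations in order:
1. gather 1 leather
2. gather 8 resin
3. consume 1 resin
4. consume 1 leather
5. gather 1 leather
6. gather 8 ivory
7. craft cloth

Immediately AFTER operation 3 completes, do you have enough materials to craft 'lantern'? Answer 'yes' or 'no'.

After 1 (gather 1 leather): leather=1
After 2 (gather 8 resin): leather=1 resin=8
After 3 (consume 1 resin): leather=1 resin=7

Answer: no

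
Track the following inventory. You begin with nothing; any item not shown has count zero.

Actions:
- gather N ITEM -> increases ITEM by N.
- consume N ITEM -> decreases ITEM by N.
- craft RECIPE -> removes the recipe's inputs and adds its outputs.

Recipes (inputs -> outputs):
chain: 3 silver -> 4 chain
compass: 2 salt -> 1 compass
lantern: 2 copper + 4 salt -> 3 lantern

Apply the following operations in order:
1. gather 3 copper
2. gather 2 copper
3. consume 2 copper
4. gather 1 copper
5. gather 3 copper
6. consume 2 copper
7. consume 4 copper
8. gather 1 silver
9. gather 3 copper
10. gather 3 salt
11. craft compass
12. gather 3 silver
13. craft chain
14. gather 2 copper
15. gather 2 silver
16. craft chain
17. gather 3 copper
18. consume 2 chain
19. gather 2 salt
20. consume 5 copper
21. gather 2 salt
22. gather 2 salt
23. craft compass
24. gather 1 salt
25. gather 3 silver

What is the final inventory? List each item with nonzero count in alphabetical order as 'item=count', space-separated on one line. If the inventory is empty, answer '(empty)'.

Answer: chain=6 compass=2 copper=4 salt=6 silver=3

Derivation:
After 1 (gather 3 copper): copper=3
After 2 (gather 2 copper): copper=5
After 3 (consume 2 copper): copper=3
After 4 (gather 1 copper): copper=4
After 5 (gather 3 copper): copper=7
After 6 (consume 2 copper): copper=5
After 7 (consume 4 copper): copper=1
After 8 (gather 1 silver): copper=1 silver=1
After 9 (gather 3 copper): copper=4 silver=1
After 10 (gather 3 salt): copper=4 salt=3 silver=1
After 11 (craft compass): compass=1 copper=4 salt=1 silver=1
After 12 (gather 3 silver): compass=1 copper=4 salt=1 silver=4
After 13 (craft chain): chain=4 compass=1 copper=4 salt=1 silver=1
After 14 (gather 2 copper): chain=4 compass=1 copper=6 salt=1 silver=1
After 15 (gather 2 silver): chain=4 compass=1 copper=6 salt=1 silver=3
After 16 (craft chain): chain=8 compass=1 copper=6 salt=1
After 17 (gather 3 copper): chain=8 compass=1 copper=9 salt=1
After 18 (consume 2 chain): chain=6 compass=1 copper=9 salt=1
After 19 (gather 2 salt): chain=6 compass=1 copper=9 salt=3
After 20 (consume 5 copper): chain=6 compass=1 copper=4 salt=3
After 21 (gather 2 salt): chain=6 compass=1 copper=4 salt=5
After 22 (gather 2 salt): chain=6 compass=1 copper=4 salt=7
After 23 (craft compass): chain=6 compass=2 copper=4 salt=5
After 24 (gather 1 salt): chain=6 compass=2 copper=4 salt=6
After 25 (gather 3 silver): chain=6 compass=2 copper=4 salt=6 silver=3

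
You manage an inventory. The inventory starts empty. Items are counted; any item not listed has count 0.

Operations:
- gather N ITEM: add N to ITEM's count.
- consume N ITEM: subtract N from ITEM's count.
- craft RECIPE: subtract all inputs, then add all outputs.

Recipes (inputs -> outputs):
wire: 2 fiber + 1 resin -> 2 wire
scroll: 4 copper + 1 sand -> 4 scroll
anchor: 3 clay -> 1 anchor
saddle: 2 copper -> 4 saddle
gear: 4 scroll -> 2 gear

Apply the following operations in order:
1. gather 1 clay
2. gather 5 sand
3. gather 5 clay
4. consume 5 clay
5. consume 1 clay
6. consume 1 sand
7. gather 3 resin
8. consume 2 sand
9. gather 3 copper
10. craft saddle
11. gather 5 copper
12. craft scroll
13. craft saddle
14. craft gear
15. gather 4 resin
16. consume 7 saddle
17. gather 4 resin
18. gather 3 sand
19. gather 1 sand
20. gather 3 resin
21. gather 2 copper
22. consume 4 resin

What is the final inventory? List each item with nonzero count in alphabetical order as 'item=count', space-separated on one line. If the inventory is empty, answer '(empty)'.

Answer: copper=2 gear=2 resin=10 saddle=1 sand=5

Derivation:
After 1 (gather 1 clay): clay=1
After 2 (gather 5 sand): clay=1 sand=5
After 3 (gather 5 clay): clay=6 sand=5
After 4 (consume 5 clay): clay=1 sand=5
After 5 (consume 1 clay): sand=5
After 6 (consume 1 sand): sand=4
After 7 (gather 3 resin): resin=3 sand=4
After 8 (consume 2 sand): resin=3 sand=2
After 9 (gather 3 copper): copper=3 resin=3 sand=2
After 10 (craft saddle): copper=1 resin=3 saddle=4 sand=2
After 11 (gather 5 copper): copper=6 resin=3 saddle=4 sand=2
After 12 (craft scroll): copper=2 resin=3 saddle=4 sand=1 scroll=4
After 13 (craft saddle): resin=3 saddle=8 sand=1 scroll=4
After 14 (craft gear): gear=2 resin=3 saddle=8 sand=1
After 15 (gather 4 resin): gear=2 resin=7 saddle=8 sand=1
After 16 (consume 7 saddle): gear=2 resin=7 saddle=1 sand=1
After 17 (gather 4 resin): gear=2 resin=11 saddle=1 sand=1
After 18 (gather 3 sand): gear=2 resin=11 saddle=1 sand=4
After 19 (gather 1 sand): gear=2 resin=11 saddle=1 sand=5
After 20 (gather 3 resin): gear=2 resin=14 saddle=1 sand=5
After 21 (gather 2 copper): copper=2 gear=2 resin=14 saddle=1 sand=5
After 22 (consume 4 resin): copper=2 gear=2 resin=10 saddle=1 sand=5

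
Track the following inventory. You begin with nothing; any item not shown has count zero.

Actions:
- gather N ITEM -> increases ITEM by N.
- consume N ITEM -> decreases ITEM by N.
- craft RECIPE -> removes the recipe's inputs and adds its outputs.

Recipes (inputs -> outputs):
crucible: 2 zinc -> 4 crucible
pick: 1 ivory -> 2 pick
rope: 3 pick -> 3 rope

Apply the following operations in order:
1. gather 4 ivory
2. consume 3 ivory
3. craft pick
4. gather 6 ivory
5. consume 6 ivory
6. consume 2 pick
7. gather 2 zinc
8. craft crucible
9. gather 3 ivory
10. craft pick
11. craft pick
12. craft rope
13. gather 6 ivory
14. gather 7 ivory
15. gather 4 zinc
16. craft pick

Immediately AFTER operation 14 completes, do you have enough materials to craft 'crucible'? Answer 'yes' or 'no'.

After 1 (gather 4 ivory): ivory=4
After 2 (consume 3 ivory): ivory=1
After 3 (craft pick): pick=2
After 4 (gather 6 ivory): ivory=6 pick=2
After 5 (consume 6 ivory): pick=2
After 6 (consume 2 pick): (empty)
After 7 (gather 2 zinc): zinc=2
After 8 (craft crucible): crucible=4
After 9 (gather 3 ivory): crucible=4 ivory=3
After 10 (craft pick): crucible=4 ivory=2 pick=2
After 11 (craft pick): crucible=4 ivory=1 pick=4
After 12 (craft rope): crucible=4 ivory=1 pick=1 rope=3
After 13 (gather 6 ivory): crucible=4 ivory=7 pick=1 rope=3
After 14 (gather 7 ivory): crucible=4 ivory=14 pick=1 rope=3

Answer: no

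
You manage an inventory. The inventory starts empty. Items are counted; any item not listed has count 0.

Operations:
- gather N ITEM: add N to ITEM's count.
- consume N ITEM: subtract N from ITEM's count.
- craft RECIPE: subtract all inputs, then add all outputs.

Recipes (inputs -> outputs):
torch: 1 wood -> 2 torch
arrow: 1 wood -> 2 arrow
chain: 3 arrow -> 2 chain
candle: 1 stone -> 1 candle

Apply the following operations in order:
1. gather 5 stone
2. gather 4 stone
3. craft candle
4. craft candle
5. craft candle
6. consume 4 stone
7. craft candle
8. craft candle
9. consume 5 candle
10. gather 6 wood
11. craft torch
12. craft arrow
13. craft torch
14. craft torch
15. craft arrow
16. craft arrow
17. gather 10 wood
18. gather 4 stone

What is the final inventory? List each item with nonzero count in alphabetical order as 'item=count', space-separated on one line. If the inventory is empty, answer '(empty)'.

Answer: arrow=6 stone=4 torch=6 wood=10

Derivation:
After 1 (gather 5 stone): stone=5
After 2 (gather 4 stone): stone=9
After 3 (craft candle): candle=1 stone=8
After 4 (craft candle): candle=2 stone=7
After 5 (craft candle): candle=3 stone=6
After 6 (consume 4 stone): candle=3 stone=2
After 7 (craft candle): candle=4 stone=1
After 8 (craft candle): candle=5
After 9 (consume 5 candle): (empty)
After 10 (gather 6 wood): wood=6
After 11 (craft torch): torch=2 wood=5
After 12 (craft arrow): arrow=2 torch=2 wood=4
After 13 (craft torch): arrow=2 torch=4 wood=3
After 14 (craft torch): arrow=2 torch=6 wood=2
After 15 (craft arrow): arrow=4 torch=6 wood=1
After 16 (craft arrow): arrow=6 torch=6
After 17 (gather 10 wood): arrow=6 torch=6 wood=10
After 18 (gather 4 stone): arrow=6 stone=4 torch=6 wood=10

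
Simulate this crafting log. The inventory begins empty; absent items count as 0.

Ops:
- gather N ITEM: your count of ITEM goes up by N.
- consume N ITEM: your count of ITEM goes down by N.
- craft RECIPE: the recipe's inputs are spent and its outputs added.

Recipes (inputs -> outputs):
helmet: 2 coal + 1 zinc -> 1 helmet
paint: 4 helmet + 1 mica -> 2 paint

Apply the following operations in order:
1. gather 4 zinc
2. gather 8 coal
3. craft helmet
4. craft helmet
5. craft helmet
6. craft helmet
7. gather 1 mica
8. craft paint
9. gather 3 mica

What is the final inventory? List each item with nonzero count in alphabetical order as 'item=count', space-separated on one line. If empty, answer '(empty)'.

Answer: mica=3 paint=2

Derivation:
After 1 (gather 4 zinc): zinc=4
After 2 (gather 8 coal): coal=8 zinc=4
After 3 (craft helmet): coal=6 helmet=1 zinc=3
After 4 (craft helmet): coal=4 helmet=2 zinc=2
After 5 (craft helmet): coal=2 helmet=3 zinc=1
After 6 (craft helmet): helmet=4
After 7 (gather 1 mica): helmet=4 mica=1
After 8 (craft paint): paint=2
After 9 (gather 3 mica): mica=3 paint=2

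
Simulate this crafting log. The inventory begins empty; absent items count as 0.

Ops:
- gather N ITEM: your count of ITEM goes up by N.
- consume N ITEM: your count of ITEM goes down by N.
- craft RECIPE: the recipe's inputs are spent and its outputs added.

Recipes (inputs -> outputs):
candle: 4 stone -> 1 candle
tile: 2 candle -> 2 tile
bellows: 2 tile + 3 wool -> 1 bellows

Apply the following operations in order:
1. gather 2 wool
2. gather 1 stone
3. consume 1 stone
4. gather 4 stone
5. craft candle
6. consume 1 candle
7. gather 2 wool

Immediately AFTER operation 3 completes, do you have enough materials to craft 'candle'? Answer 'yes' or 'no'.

Answer: no

Derivation:
After 1 (gather 2 wool): wool=2
After 2 (gather 1 stone): stone=1 wool=2
After 3 (consume 1 stone): wool=2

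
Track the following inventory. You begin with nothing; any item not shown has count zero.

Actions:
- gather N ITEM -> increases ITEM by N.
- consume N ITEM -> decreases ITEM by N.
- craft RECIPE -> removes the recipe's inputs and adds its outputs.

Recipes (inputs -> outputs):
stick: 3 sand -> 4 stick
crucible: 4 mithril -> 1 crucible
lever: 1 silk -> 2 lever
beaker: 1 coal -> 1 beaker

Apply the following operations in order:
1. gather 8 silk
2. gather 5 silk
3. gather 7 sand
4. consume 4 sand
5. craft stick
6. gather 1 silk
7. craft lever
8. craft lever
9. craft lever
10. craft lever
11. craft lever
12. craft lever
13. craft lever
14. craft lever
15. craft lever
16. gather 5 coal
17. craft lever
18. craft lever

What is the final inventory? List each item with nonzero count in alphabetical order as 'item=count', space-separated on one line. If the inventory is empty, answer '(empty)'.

Answer: coal=5 lever=22 silk=3 stick=4

Derivation:
After 1 (gather 8 silk): silk=8
After 2 (gather 5 silk): silk=13
After 3 (gather 7 sand): sand=7 silk=13
After 4 (consume 4 sand): sand=3 silk=13
After 5 (craft stick): silk=13 stick=4
After 6 (gather 1 silk): silk=14 stick=4
After 7 (craft lever): lever=2 silk=13 stick=4
After 8 (craft lever): lever=4 silk=12 stick=4
After 9 (craft lever): lever=6 silk=11 stick=4
After 10 (craft lever): lever=8 silk=10 stick=4
After 11 (craft lever): lever=10 silk=9 stick=4
After 12 (craft lever): lever=12 silk=8 stick=4
After 13 (craft lever): lever=14 silk=7 stick=4
After 14 (craft lever): lever=16 silk=6 stick=4
After 15 (craft lever): lever=18 silk=5 stick=4
After 16 (gather 5 coal): coal=5 lever=18 silk=5 stick=4
After 17 (craft lever): coal=5 lever=20 silk=4 stick=4
After 18 (craft lever): coal=5 lever=22 silk=3 stick=4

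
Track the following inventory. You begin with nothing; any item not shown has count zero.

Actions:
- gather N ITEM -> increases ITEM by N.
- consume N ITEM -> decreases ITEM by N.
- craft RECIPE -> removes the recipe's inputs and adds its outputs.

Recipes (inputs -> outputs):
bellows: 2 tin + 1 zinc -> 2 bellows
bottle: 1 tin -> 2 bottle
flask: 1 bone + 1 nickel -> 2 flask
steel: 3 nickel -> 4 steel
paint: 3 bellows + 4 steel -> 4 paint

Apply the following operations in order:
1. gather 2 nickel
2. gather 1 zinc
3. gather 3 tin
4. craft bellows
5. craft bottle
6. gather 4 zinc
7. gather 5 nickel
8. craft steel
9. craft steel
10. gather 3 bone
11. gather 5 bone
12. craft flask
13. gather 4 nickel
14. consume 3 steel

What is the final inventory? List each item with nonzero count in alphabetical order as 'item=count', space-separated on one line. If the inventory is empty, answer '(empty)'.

After 1 (gather 2 nickel): nickel=2
After 2 (gather 1 zinc): nickel=2 zinc=1
After 3 (gather 3 tin): nickel=2 tin=3 zinc=1
After 4 (craft bellows): bellows=2 nickel=2 tin=1
After 5 (craft bottle): bellows=2 bottle=2 nickel=2
After 6 (gather 4 zinc): bellows=2 bottle=2 nickel=2 zinc=4
After 7 (gather 5 nickel): bellows=2 bottle=2 nickel=7 zinc=4
After 8 (craft steel): bellows=2 bottle=2 nickel=4 steel=4 zinc=4
After 9 (craft steel): bellows=2 bottle=2 nickel=1 steel=8 zinc=4
After 10 (gather 3 bone): bellows=2 bone=3 bottle=2 nickel=1 steel=8 zinc=4
After 11 (gather 5 bone): bellows=2 bone=8 bottle=2 nickel=1 steel=8 zinc=4
After 12 (craft flask): bellows=2 bone=7 bottle=2 flask=2 steel=8 zinc=4
After 13 (gather 4 nickel): bellows=2 bone=7 bottle=2 flask=2 nickel=4 steel=8 zinc=4
After 14 (consume 3 steel): bellows=2 bone=7 bottle=2 flask=2 nickel=4 steel=5 zinc=4

Answer: bellows=2 bone=7 bottle=2 flask=2 nickel=4 steel=5 zinc=4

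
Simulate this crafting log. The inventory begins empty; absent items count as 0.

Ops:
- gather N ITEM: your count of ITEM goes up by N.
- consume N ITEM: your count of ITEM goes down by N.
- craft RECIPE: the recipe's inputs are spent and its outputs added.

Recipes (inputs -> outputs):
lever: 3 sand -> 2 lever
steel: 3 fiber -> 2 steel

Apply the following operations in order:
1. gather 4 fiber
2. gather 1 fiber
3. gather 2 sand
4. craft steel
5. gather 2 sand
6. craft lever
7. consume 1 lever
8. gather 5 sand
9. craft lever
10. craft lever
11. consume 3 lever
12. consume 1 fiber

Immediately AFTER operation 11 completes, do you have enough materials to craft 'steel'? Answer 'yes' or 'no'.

Answer: no

Derivation:
After 1 (gather 4 fiber): fiber=4
After 2 (gather 1 fiber): fiber=5
After 3 (gather 2 sand): fiber=5 sand=2
After 4 (craft steel): fiber=2 sand=2 steel=2
After 5 (gather 2 sand): fiber=2 sand=4 steel=2
After 6 (craft lever): fiber=2 lever=2 sand=1 steel=2
After 7 (consume 1 lever): fiber=2 lever=1 sand=1 steel=2
After 8 (gather 5 sand): fiber=2 lever=1 sand=6 steel=2
After 9 (craft lever): fiber=2 lever=3 sand=3 steel=2
After 10 (craft lever): fiber=2 lever=5 steel=2
After 11 (consume 3 lever): fiber=2 lever=2 steel=2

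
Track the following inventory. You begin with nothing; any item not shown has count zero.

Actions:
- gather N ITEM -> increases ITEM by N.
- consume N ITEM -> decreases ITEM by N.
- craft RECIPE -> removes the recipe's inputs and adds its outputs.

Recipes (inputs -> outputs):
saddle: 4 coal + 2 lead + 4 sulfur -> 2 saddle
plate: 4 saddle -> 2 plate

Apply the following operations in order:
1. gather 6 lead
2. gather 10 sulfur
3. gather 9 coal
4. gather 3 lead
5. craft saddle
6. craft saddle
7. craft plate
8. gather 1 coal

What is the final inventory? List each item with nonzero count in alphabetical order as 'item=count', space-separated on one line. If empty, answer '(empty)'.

After 1 (gather 6 lead): lead=6
After 2 (gather 10 sulfur): lead=6 sulfur=10
After 3 (gather 9 coal): coal=9 lead=6 sulfur=10
After 4 (gather 3 lead): coal=9 lead=9 sulfur=10
After 5 (craft saddle): coal=5 lead=7 saddle=2 sulfur=6
After 6 (craft saddle): coal=1 lead=5 saddle=4 sulfur=2
After 7 (craft plate): coal=1 lead=5 plate=2 sulfur=2
After 8 (gather 1 coal): coal=2 lead=5 plate=2 sulfur=2

Answer: coal=2 lead=5 plate=2 sulfur=2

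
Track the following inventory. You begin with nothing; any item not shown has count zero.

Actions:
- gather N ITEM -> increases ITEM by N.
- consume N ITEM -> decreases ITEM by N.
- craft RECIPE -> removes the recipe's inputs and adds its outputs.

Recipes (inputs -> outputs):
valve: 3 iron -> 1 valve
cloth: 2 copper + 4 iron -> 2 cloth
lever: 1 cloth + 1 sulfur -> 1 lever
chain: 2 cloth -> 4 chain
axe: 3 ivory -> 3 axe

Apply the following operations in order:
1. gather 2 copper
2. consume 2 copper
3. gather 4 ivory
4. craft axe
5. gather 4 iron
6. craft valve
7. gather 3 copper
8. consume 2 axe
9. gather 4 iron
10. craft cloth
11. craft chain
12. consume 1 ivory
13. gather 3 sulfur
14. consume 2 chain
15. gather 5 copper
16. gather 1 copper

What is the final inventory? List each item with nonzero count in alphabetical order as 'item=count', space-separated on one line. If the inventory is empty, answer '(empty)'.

Answer: axe=1 chain=2 copper=7 iron=1 sulfur=3 valve=1

Derivation:
After 1 (gather 2 copper): copper=2
After 2 (consume 2 copper): (empty)
After 3 (gather 4 ivory): ivory=4
After 4 (craft axe): axe=3 ivory=1
After 5 (gather 4 iron): axe=3 iron=4 ivory=1
After 6 (craft valve): axe=3 iron=1 ivory=1 valve=1
After 7 (gather 3 copper): axe=3 copper=3 iron=1 ivory=1 valve=1
After 8 (consume 2 axe): axe=1 copper=3 iron=1 ivory=1 valve=1
After 9 (gather 4 iron): axe=1 copper=3 iron=5 ivory=1 valve=1
After 10 (craft cloth): axe=1 cloth=2 copper=1 iron=1 ivory=1 valve=1
After 11 (craft chain): axe=1 chain=4 copper=1 iron=1 ivory=1 valve=1
After 12 (consume 1 ivory): axe=1 chain=4 copper=1 iron=1 valve=1
After 13 (gather 3 sulfur): axe=1 chain=4 copper=1 iron=1 sulfur=3 valve=1
After 14 (consume 2 chain): axe=1 chain=2 copper=1 iron=1 sulfur=3 valve=1
After 15 (gather 5 copper): axe=1 chain=2 copper=6 iron=1 sulfur=3 valve=1
After 16 (gather 1 copper): axe=1 chain=2 copper=7 iron=1 sulfur=3 valve=1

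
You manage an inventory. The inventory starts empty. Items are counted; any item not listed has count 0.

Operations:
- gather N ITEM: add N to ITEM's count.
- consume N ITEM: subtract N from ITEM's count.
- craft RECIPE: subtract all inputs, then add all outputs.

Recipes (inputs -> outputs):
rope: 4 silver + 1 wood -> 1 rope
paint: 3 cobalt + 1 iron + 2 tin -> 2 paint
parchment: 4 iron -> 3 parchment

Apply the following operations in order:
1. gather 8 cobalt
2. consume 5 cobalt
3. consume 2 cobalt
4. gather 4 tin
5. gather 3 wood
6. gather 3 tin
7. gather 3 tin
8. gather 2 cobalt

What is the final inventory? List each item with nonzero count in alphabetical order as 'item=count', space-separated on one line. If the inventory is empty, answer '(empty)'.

After 1 (gather 8 cobalt): cobalt=8
After 2 (consume 5 cobalt): cobalt=3
After 3 (consume 2 cobalt): cobalt=1
After 4 (gather 4 tin): cobalt=1 tin=4
After 5 (gather 3 wood): cobalt=1 tin=4 wood=3
After 6 (gather 3 tin): cobalt=1 tin=7 wood=3
After 7 (gather 3 tin): cobalt=1 tin=10 wood=3
After 8 (gather 2 cobalt): cobalt=3 tin=10 wood=3

Answer: cobalt=3 tin=10 wood=3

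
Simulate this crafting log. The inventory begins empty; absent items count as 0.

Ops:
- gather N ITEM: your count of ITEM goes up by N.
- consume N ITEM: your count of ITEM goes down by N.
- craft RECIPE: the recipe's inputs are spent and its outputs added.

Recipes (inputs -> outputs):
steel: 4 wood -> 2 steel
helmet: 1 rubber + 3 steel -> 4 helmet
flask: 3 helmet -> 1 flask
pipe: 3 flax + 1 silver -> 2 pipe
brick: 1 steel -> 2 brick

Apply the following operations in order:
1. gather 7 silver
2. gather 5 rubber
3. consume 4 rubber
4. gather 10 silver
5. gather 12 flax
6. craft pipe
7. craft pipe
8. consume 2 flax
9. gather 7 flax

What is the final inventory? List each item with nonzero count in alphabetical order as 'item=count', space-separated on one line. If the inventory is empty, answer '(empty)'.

Answer: flax=11 pipe=4 rubber=1 silver=15

Derivation:
After 1 (gather 7 silver): silver=7
After 2 (gather 5 rubber): rubber=5 silver=7
After 3 (consume 4 rubber): rubber=1 silver=7
After 4 (gather 10 silver): rubber=1 silver=17
After 5 (gather 12 flax): flax=12 rubber=1 silver=17
After 6 (craft pipe): flax=9 pipe=2 rubber=1 silver=16
After 7 (craft pipe): flax=6 pipe=4 rubber=1 silver=15
After 8 (consume 2 flax): flax=4 pipe=4 rubber=1 silver=15
After 9 (gather 7 flax): flax=11 pipe=4 rubber=1 silver=15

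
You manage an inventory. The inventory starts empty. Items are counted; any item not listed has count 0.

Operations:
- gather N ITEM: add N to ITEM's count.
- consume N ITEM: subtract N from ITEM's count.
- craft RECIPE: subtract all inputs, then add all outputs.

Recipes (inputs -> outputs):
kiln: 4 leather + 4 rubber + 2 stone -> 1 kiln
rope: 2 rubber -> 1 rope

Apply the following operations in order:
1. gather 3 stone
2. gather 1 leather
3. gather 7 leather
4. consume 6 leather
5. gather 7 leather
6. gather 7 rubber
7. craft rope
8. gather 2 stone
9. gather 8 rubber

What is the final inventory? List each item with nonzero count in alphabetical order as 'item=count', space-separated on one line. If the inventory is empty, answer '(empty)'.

Answer: leather=9 rope=1 rubber=13 stone=5

Derivation:
After 1 (gather 3 stone): stone=3
After 2 (gather 1 leather): leather=1 stone=3
After 3 (gather 7 leather): leather=8 stone=3
After 4 (consume 6 leather): leather=2 stone=3
After 5 (gather 7 leather): leather=9 stone=3
After 6 (gather 7 rubber): leather=9 rubber=7 stone=3
After 7 (craft rope): leather=9 rope=1 rubber=5 stone=3
After 8 (gather 2 stone): leather=9 rope=1 rubber=5 stone=5
After 9 (gather 8 rubber): leather=9 rope=1 rubber=13 stone=5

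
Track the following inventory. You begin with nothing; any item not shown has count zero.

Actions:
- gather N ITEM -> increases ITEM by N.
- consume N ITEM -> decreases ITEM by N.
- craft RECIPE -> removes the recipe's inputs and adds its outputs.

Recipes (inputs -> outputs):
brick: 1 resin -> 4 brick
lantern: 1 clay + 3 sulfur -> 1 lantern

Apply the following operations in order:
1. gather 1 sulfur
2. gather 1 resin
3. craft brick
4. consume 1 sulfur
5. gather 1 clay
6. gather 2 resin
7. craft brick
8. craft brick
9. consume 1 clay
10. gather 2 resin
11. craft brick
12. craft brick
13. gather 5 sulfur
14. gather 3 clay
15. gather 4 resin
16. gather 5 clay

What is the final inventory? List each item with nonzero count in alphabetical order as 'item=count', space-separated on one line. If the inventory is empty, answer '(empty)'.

After 1 (gather 1 sulfur): sulfur=1
After 2 (gather 1 resin): resin=1 sulfur=1
After 3 (craft brick): brick=4 sulfur=1
After 4 (consume 1 sulfur): brick=4
After 5 (gather 1 clay): brick=4 clay=1
After 6 (gather 2 resin): brick=4 clay=1 resin=2
After 7 (craft brick): brick=8 clay=1 resin=1
After 8 (craft brick): brick=12 clay=1
After 9 (consume 1 clay): brick=12
After 10 (gather 2 resin): brick=12 resin=2
After 11 (craft brick): brick=16 resin=1
After 12 (craft brick): brick=20
After 13 (gather 5 sulfur): brick=20 sulfur=5
After 14 (gather 3 clay): brick=20 clay=3 sulfur=5
After 15 (gather 4 resin): brick=20 clay=3 resin=4 sulfur=5
After 16 (gather 5 clay): brick=20 clay=8 resin=4 sulfur=5

Answer: brick=20 clay=8 resin=4 sulfur=5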